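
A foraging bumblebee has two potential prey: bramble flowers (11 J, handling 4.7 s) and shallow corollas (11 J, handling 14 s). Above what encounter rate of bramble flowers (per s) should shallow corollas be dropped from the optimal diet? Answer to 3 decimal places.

0.108 per s

Drop shallow corollas once their profitability E₂/h₂ falls below the rate achievable on bramble flowers alone: E₂/h₂ = λE₁/(1 + λh₁).
Solve for λ: λE₁h₂ = E₂(1 + λh₁) → λ(E₁h₂ − E₂h₁) = E₂ → λ = E₂/(E₁h₂ − E₂h₁).
λ = 11/(11×14 − 11×4.7) = 11/102.3 = 0.1075 per s.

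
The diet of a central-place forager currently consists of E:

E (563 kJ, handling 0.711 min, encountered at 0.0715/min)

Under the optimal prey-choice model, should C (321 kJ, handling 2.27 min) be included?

On E alone, R = ΣλE/(1+Σλh) = 40.25/1.051 = 38.31 kJ/min.
C: E/h = 321/2.27 = 141.4 kJ/min.
Since 141.4 > R, including C increases the long-run rate.

Yes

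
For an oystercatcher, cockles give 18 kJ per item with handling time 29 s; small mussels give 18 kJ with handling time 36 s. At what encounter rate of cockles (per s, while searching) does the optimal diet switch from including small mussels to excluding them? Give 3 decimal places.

Drop small mussels once their profitability E₂/h₂ falls below the rate achievable on cockles alone: E₂/h₂ = λE₁/(1 + λh₁).
Solve for λ: λE₁h₂ = E₂(1 + λh₁) → λ(E₁h₂ − E₂h₁) = E₂ → λ = E₂/(E₁h₂ − E₂h₁).
λ = 18/(18×36 − 18×29) = 18/126 = 0.1429 per s.

0.143 per s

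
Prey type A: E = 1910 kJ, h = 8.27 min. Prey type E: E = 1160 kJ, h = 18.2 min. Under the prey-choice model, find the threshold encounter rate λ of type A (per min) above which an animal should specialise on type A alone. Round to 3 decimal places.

0.046 per min

At the threshold, the rate on type A alone equals the profitability of type E: λ·1910/(1 + λ·8.27) = 1160/18.2 = 63.74.
Rearranging, λ(1910 − 63.74×8.27) = 63.74, so λ = 63.74/1383 = 0.04609 per min.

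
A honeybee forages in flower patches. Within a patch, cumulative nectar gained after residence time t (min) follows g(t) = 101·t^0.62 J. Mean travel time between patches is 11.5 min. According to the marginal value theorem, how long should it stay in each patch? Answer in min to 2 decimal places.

Maximise g(t)/(T+t): set derivative to zero → g'(t)(T+t) = g(t).
g'(t) = 0.62·101·t^-0.38. Setting 0.62·101·t^-0.38 = 101·t^0.62/(11.5+t) gives 0.62(11.5+t) = t, so 0.38·t = 0.62×11.5.
t* = 0.62×11.5/0.38 = 18.76 min.

18.76 min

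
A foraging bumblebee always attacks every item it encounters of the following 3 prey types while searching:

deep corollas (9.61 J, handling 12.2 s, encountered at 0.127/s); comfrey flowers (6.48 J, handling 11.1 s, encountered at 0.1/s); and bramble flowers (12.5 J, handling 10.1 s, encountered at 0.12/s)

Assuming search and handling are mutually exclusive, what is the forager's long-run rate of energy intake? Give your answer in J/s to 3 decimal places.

Energy encountered per unit search time: 0.127×9.61 + 0.1×6.48 + 0.12×12.5 = 3.368 J/s.
Handling time per unit search time: 0.127×12.2 + 0.1×11.1 + 0.12×10.1 = 3.871.
Rate = 3.368/(1 + 3.871) = 0.6915 J/s.

0.691 J/s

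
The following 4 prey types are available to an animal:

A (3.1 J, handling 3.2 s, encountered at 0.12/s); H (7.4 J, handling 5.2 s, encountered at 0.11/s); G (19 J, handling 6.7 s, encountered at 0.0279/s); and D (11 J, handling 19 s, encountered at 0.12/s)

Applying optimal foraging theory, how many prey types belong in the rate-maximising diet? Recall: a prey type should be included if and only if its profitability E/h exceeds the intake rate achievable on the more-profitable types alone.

3

Rank by E/h (J/s): G 2.84, H 1.42, A 0.969, D 0.579. Include each in turn until the next type's E/h falls below the running intake rate.
Rate on top 1: 0.4466. H: 1.42 > 0.4466 → include.
Rate on top 2: 0.7642. A: 0.969 > 0.7642 → include.
Rate on top 3: 0.8008. D: 0.579 < 0.8008 → exclude; stop.
Optimal diet: G, H, A — 3 of 4 types.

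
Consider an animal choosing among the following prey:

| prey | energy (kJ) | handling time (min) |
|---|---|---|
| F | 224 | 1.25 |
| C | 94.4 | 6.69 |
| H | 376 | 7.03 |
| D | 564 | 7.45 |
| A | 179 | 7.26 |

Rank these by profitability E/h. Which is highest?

Profitability E/h (kJ/min): F = 224/1.25 = 179, C = 94.4/6.69 = 14.1, H = 376/7.03 = 53.5, D = 564/7.45 = 75.7, A = 179/7.26 = 24.7.
Ranked: F > D > H > A > C.

F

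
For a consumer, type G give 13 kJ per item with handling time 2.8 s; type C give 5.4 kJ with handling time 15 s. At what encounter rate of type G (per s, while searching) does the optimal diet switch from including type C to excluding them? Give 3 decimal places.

0.030 per s

The zero-one rule: include type C iff E₂/h₂ > λE₁/(1+λh₁). Equality gives the switch point.
λE₁h₂ = E₂ + λE₂h₁ ⇒ λ = E₂/(E₁h₂ − E₂h₁) = 5.4/(195 − 15.12) = 0.03002 per s.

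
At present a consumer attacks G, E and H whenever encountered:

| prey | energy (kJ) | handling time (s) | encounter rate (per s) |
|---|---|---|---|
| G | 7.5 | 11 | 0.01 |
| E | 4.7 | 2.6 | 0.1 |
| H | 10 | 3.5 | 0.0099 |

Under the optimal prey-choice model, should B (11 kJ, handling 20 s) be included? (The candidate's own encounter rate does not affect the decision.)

On G, E and H alone, R = ΣλE/(1+Σλh) = 0.644/1.405 = 0.4585 kJ/s.
B: E/h = 11/20 = 0.55 kJ/s.
Since 0.55 > R, including B increases the long-run rate.

Yes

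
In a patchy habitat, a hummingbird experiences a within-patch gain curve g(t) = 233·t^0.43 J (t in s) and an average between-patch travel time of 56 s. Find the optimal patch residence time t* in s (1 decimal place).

Optimal t* satisfies g'(t*) = g(t*)/(T + t*).
g'(t) = 0.43·233·t^-0.57. Setting 0.43·233·t^-0.57 = 233·t^0.43/(56+t) gives 0.43(56+t) = t, so 0.57·t = 0.43×56.
t* = 0.43×56/0.57 = 42.25 s.

42.2 s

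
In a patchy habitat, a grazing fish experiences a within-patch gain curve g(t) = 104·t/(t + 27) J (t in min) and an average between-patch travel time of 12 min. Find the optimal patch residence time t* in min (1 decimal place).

By the marginal value theorem, leave when the instantaneous gain rate g'(t) equals the habitat-wide average g(t)/(T + t).
g'(t) = 104·27/(t + 27)². Setting 104·27/(t+27)² = 104t/[(t+27)(12+t)] gives 27(12+t) = t(t+27), so t² = 27×12 = 324.
t* = √324 = 18 min.

18.0 min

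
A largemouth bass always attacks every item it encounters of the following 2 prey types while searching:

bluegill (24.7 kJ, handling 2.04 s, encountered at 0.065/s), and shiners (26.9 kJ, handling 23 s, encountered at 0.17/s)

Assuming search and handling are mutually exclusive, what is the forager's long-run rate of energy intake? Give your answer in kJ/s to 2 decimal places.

1.23 kJ/s

R = Σλ_iE_i / (1 + Σλ_ih_i)
Numerator: 0.065×24.7 + 0.17×26.9 = 6.179
Denominator: 1 + 0.065×2.04 + 0.17×23 = 5.043
R = 6.179/5.043 = 1.225 kJ/s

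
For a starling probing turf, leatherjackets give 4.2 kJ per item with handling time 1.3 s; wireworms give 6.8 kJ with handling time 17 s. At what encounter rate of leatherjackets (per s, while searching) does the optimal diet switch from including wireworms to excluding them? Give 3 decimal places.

0.109 per s

Drop wireworms once their profitability E₂/h₂ falls below the rate achievable on leatherjackets alone: E₂/h₂ = λE₁/(1 + λh₁).
Solve for λ: λE₁h₂ = E₂(1 + λh₁) → λ(E₁h₂ − E₂h₁) = E₂ → λ = E₂/(E₁h₂ − E₂h₁).
λ = 6.8/(4.2×17 − 6.8×1.3) = 6.8/62.56 = 0.1087 per s.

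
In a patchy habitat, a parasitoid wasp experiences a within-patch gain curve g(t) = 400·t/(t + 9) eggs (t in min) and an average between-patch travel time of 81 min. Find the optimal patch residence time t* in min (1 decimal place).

Maximise g(t)/(T+t): set derivative to zero → g'(t)(T+t) = g(t).
g'(t) = 400·9/(t + 9)². Setting 400·9/(t+9)² = 400t/[(t+9)(81+t)] gives 9(81+t) = t(t+9), so t² = 9×81 = 729.
t* = √729 = 27 min.

27.0 min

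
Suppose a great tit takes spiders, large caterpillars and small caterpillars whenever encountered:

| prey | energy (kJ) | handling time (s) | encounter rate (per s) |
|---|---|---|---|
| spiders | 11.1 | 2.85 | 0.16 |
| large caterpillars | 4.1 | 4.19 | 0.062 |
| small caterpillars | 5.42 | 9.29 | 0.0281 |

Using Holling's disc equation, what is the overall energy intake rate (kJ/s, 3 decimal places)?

R = Σλ_iE_i / (1 + Σλ_ih_i)
Numerator: 0.16×11.1 + 0.062×4.1 + 0.0281×5.42 = 2.183
Denominator: 1 + 0.16×2.85 + 0.062×4.19 + 0.0281×9.29 = 1.977
R = 2.183/1.977 = 1.104 kJ/s

1.104 kJ/s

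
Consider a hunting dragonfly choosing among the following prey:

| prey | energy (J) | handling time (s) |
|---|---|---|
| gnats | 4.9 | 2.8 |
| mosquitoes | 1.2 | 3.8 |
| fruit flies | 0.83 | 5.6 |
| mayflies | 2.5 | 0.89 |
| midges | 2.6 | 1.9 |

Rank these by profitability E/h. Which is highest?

mayflies

Profitability E/h (J/s): gnats = 4.9/2.8 = 1.75, mosquitoes = 1.2/3.8 = 0.316, fruit flies = 0.83/5.6 = 0.148, mayflies = 2.5/0.89 = 2.81, midges = 2.6/1.9 = 1.37.
Ranked: mayflies > gnats > midges > mosquitoes > fruit flies.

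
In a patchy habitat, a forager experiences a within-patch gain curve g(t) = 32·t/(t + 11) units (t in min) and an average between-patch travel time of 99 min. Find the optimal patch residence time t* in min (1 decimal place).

By the marginal value theorem, leave when the instantaneous gain rate g'(t) equals the habitat-wide average g(t)/(T + t).
g'(t) = 32·11/(t + 11)². Setting 32·11/(t+11)² = 32t/[(t+11)(99+t)] gives 11(99+t) = t(t+11), so t² = 11×99 = 1089.
t* = √1089 = 33 min.

33.0 min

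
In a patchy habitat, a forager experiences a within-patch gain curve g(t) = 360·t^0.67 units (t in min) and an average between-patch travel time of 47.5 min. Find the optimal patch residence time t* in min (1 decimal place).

96.4 min

Maximise g(t)/(T+t): set derivative to zero → g'(t)(T+t) = g(t).
g'(t) = 0.67·360·t^-0.33. Setting 0.67·360·t^-0.33 = 360·t^0.67/(47.5+t) gives 0.67(47.5+t) = t, so 0.33·t = 0.67×47.5.
t* = 0.67×47.5/0.33 = 96.44 min.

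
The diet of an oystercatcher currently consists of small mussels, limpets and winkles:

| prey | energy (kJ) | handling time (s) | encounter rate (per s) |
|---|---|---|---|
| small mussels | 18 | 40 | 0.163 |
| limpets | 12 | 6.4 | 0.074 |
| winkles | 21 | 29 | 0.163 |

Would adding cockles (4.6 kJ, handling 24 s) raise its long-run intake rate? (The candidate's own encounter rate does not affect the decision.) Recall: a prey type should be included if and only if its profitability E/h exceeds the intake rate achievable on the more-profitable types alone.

No

Intake rate on the current diet: R = (0.163×18 + 0.074×12 + 0.163×21) / (1 + 0.163×40 + 0.074×6.4 + 0.163×29) = 7.245/12.72 = 0.5695 kJ/s.
Profitability of cockles: 4.6/24 = 0.1917 kJ/s.
Since 0.1917 < R, time spent handling cockles is better spent searching.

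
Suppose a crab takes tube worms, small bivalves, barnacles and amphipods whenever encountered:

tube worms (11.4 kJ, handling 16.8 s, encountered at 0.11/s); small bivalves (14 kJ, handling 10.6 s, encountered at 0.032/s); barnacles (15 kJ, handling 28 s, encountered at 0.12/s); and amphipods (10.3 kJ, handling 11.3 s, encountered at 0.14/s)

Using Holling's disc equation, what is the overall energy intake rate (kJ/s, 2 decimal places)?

Energy encountered per unit search time: 0.11×11.4 + 0.032×14 + 0.12×15 + 0.14×10.3 = 4.944 kJ/s.
Handling time per unit search time: 0.11×16.8 + 0.032×10.6 + 0.12×28 + 0.14×11.3 = 7.129.
Rate = 4.944/(1 + 7.129) = 0.6082 kJ/s.

0.61 kJ/s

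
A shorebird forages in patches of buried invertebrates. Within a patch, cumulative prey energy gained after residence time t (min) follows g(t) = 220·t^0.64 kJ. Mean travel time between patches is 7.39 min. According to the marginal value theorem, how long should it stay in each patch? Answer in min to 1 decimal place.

By the marginal value theorem, leave when the instantaneous gain rate g'(t) equals the habitat-wide average g(t)/(T + t).
g'(t) = 0.64·220·t^-0.36. Setting 0.64·220·t^-0.36 = 220·t^0.64/(7.39+t) gives 0.64(7.39+t) = t, so 0.36·t = 0.64×7.39.
t* = 0.64×7.39/0.36 = 13.14 min.

13.1 min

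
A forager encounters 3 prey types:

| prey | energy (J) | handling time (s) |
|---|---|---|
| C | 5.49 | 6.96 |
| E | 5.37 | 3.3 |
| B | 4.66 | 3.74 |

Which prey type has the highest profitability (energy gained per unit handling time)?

E

In descending order of E/h:
E: 5.37/3.3 = 1.63 J/s
B: 4.66/3.74 = 1.25 J/s
C: 5.49/6.96 = 0.789 J/s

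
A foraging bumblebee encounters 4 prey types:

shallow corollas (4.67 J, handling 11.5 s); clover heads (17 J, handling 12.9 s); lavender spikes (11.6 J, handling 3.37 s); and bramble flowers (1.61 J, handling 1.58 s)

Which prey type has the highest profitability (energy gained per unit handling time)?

lavender spikes

Profitability E/h (J/s): shallow corollas = 4.67/11.5 = 0.406, clover heads = 17/12.9 = 1.32, lavender spikes = 11.6/3.37 = 3.44, bramble flowers = 1.61/1.58 = 1.02.
Ranked: lavender spikes > clover heads > bramble flowers > shallow corollas.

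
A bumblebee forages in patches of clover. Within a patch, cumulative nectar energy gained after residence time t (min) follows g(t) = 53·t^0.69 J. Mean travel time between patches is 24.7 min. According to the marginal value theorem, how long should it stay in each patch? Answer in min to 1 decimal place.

Optimal t* satisfies g'(t*) = g(t*)/(T + t*).
g'(t) = 0.69·53·t^-0.31. Setting 0.69·53·t^-0.31 = 53·t^0.69/(24.7+t) gives 0.69(24.7+t) = t, so 0.31·t = 0.69×24.7.
t* = 0.69×24.7/0.31 = 54.98 min.

55.0 min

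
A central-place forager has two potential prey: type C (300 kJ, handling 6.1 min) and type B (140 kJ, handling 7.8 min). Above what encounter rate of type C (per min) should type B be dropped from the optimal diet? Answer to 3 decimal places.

0.094 per min

At the threshold, the rate on type C alone equals the profitability of type B: λ·300/(1 + λ·6.1) = 140/7.8 = 17.95.
Rearranging, λ(300 − 17.95×6.1) = 17.95, so λ = 17.95/190.5 = 0.09421 per min.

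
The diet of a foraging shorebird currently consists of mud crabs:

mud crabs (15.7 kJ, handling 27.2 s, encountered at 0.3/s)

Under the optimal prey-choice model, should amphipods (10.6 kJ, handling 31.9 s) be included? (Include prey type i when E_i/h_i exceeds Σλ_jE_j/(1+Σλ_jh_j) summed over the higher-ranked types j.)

Intake rate on the current diet: R = (0.3×15.7) / (1 + 0.3×27.2) = 4.71/9.16 = 0.5142 kJ/s.
Profitability of amphipods: 10.6/31.9 = 0.3323 kJ/s.
Since 0.3323 < R, time spent handling amphipods is better spent searching.

No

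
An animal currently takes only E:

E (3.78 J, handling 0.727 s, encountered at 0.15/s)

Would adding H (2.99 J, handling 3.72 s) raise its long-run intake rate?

Intake rate on the current diet: R = (0.15×3.78) / (1 + 0.15×0.727) = 0.567/1.109 = 0.5112 J/s.
Profitability of H: 2.99/3.72 = 0.8038 J/s.
Since 0.8038 > R, including H increases the long-run rate.

Yes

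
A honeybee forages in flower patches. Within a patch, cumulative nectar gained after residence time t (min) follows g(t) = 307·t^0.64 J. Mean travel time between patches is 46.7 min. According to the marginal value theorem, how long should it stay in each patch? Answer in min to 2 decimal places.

By the marginal value theorem, leave when the instantaneous gain rate g'(t) equals the habitat-wide average g(t)/(T + t).
g'(t) = 0.64·307·t^-0.36. Setting 0.64·307·t^-0.36 = 307·t^0.64/(46.7+t) gives 0.64(46.7+t) = t, so 0.36·t = 0.64×46.7.
t* = 0.64×46.7/0.36 = 83.02 min.

83.02 min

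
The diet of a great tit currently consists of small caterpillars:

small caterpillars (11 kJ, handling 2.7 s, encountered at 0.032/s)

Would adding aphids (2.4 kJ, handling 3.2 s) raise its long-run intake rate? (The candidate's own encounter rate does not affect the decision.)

Yes

On small caterpillars alone, R = ΣλE/(1+Σλh) = 0.352/1.086 = 0.324 kJ/s.
aphids: E/h = 2.4/3.2 = 0.75 kJ/s.
0.75 > 0.324, so adding aphids raises the average — include it.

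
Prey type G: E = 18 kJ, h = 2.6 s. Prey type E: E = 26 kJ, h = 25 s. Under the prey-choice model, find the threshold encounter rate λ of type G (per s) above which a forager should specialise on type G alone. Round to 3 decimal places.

0.068 per s

Drop type E once their profitability E₂/h₂ falls below the rate achievable on type G alone: E₂/h₂ = λE₁/(1 + λh₁).
Solve for λ: λE₁h₂ = E₂(1 + λh₁) → λ(E₁h₂ − E₂h₁) = E₂ → λ = E₂/(E₁h₂ − E₂h₁).
λ = 26/(18×25 − 26×2.6) = 26/382.4 = 0.06799 per s.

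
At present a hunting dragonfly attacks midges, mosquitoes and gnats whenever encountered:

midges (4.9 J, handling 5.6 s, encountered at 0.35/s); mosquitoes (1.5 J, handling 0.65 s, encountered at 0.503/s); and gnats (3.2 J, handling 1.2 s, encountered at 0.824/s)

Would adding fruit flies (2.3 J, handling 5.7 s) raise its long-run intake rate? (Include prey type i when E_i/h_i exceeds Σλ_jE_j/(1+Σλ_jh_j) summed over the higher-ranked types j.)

Intake rate on the current diet: R = (0.35×4.9 + 0.503×1.5 + 0.824×3.2) / (1 + 0.35×5.6 + 0.503×0.65 + 0.824×1.2) = 5.106/4.276 = 1.194 J/s.
fruit flies: E/h = 2.3/5.7 = 0.4035 J/s.
Since 0.4035 < R, time spent handling fruit flies is better spent searching.

No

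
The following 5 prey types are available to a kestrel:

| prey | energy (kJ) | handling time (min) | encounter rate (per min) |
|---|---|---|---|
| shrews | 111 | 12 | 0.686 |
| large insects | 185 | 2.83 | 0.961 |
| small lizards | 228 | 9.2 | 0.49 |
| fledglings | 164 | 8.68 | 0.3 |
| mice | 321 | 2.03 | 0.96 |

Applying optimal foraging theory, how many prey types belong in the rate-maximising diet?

E/h in descending order: mice 158, large insects 65.4, small lizards 24.8, fledglings 18.9, shrews 9.25 kJ/min. The optimal diet is the largest prefix of this list for which every included type satisfies E_i/h_i > R on the types above it.
Rate on top 1: 104.5. large insects: 65.4 < 104.5 → exclude; stop.
Optimal diet: mice — 1 of 5 types.

1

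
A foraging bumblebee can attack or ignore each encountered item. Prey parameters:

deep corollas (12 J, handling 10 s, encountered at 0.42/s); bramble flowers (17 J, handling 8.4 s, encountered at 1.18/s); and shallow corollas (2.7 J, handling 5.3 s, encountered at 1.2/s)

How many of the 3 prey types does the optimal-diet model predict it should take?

1

Profitabilities (E/h, J/s): bramble flowers 2.02, deep corollas 1.2, shallow corollas 0.509. Add prey in this order while the next type's profitability exceeds the intake rate on those already taken.
Rate on top 1: 1.838. deep corollas: 1.2 < 1.838 → exclude; stop.
Optimal diet: bramble flowers — 1 of 3 types.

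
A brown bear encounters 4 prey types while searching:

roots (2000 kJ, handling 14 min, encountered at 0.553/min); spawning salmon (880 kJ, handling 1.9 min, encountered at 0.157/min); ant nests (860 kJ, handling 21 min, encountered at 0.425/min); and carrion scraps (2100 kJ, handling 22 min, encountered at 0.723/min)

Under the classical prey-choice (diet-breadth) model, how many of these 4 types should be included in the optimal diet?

Profitabilities (E/h, kJ/min): spawning salmon 463, roots 143, carrion scraps 95.5, ant nests 41. Add prey in this order while the next type's profitability exceeds the intake rate on those already taken.
Rate on top 1: 106.4. roots: 143 > 106.4 → include.
Rate on top 2: 137.6. carrion scraps: 95.5 < 137.6 → exclude; stop.
Optimal diet: spawning salmon, roots — 2 of 4 types.

2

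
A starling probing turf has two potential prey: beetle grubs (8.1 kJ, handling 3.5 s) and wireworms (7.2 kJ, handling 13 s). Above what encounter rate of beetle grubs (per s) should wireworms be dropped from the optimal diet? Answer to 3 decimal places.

Drop wireworms once their profitability E₂/h₂ falls below the rate achievable on beetle grubs alone: E₂/h₂ = λE₁/(1 + λh₁).
Solve for λ: λE₁h₂ = E₂(1 + λh₁) → λ(E₁h₂ − E₂h₁) = E₂ → λ = E₂/(E₁h₂ − E₂h₁).
λ = 7.2/(8.1×13 − 7.2×3.5) = 7.2/80.1 = 0.08989 per s.

0.090 per s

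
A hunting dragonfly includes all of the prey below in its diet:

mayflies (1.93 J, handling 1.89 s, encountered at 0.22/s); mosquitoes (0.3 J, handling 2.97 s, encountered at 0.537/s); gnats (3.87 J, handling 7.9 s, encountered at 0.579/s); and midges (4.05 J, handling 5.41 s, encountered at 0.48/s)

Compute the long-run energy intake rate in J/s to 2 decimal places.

0.47 J/s

R = (0.22×1.93 + 0.537×0.3 + 0.579×3.87 + 0.48×4.05) / (1 + 0.22×1.89 + 0.537×2.97 + 0.579×7.9 + 0.48×5.41) = 4.77/10.18 = 0.4685 J/s.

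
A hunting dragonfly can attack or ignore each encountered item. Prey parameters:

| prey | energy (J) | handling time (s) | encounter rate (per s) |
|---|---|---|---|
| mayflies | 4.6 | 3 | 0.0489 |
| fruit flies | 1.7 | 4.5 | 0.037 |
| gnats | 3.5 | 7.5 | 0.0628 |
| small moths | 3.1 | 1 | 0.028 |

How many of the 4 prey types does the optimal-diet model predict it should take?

4

Rank by E/h (J/s): small moths 3.1, mayflies 1.53, gnats 0.467, fruit flies 0.378. Include each in turn until the next type's E/h falls below the running intake rate.
Rate on top 1: 0.08444. mayflies: 1.53 > 0.08444 → include.
Rate on top 2: 0.2654. gnats: 0.467 > 0.2654 → include.
Rate on top 3: 0.323. fruit flies: 0.378 > 0.323 → include.
Optimal diet: small moths, mayflies, gnats, fruit flies — 4 of 4 types.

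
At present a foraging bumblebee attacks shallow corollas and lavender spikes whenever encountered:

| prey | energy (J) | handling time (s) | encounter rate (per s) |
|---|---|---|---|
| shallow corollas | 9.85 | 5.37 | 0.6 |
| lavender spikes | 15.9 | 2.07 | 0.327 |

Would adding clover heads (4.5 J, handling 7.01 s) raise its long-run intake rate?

No

Intake rate on the current diet: R = (0.6×9.85 + 0.327×15.9) / (1 + 0.6×5.37 + 0.327×2.07) = 11.11/4.899 = 2.268 J/s.
Profitability of clover heads: 4.5/7.01 = 0.6419 J/s.
Since 0.6419 < R, time spent handling clover heads is better spent searching.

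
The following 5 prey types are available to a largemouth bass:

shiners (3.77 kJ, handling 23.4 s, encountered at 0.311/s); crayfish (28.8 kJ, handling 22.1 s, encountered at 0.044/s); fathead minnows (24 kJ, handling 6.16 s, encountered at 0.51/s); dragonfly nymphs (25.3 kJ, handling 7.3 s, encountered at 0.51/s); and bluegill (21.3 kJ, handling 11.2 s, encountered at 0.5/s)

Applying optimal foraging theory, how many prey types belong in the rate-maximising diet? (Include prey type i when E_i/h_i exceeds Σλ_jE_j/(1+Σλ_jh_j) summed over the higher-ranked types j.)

2

Rank by E/h (kJ/s): fathead minnows 3.9, dragonfly nymphs 3.47, bluegill 1.9, crayfish 1.3, shiners 0.161. Include each in turn until the next type's E/h falls below the running intake rate.
Rate on top 1: 2.955. dragonfly nymphs: 3.47 > 2.955 → include.
Rate on top 2: 3.197. bluegill: 1.9 < 3.197 → exclude; stop.
Optimal diet: fathead minnows, dragonfly nymphs — 2 of 5 types.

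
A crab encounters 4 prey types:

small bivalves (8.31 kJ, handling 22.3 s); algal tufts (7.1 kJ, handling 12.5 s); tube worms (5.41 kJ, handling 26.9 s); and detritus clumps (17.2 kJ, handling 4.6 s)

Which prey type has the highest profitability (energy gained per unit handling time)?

detritus clumps

In descending order of E/h:
detritus clumps: 17.2/4.6 = 3.74 kJ/s
algal tufts: 7.1/12.5 = 0.568 kJ/s
small bivalves: 8.31/22.3 = 0.373 kJ/s
tube worms: 5.41/26.9 = 0.201 kJ/s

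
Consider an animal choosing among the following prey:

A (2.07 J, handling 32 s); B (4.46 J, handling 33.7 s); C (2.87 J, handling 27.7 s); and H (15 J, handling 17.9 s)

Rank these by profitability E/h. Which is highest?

In descending order of E/h:
H: 15/17.9 = 0.838 J/s
B: 4.46/33.7 = 0.132 J/s
C: 2.87/27.7 = 0.104 J/s
A: 2.07/32 = 0.0647 J/s

H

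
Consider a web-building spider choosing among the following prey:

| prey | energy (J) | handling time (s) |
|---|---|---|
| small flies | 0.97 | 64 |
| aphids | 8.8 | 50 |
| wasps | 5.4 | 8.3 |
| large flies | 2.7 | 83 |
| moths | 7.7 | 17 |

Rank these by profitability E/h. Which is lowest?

small flies

Profitability E/h (J/s): small flies = 0.97/64 = 0.0152, aphids = 8.8/50 = 0.176, wasps = 5.4/8.3 = 0.651, large flies = 2.7/83 = 0.0325, moths = 7.7/17 = 0.453.
Ranked: wasps > moths > aphids > large flies > small flies.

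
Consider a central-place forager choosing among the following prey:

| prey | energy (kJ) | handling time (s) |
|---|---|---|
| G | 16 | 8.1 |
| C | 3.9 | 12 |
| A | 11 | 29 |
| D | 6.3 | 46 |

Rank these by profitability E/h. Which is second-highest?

In descending order of E/h:
G: 16/8.1 = 1.98 kJ/s
A: 11/29 = 0.379 kJ/s
C: 3.9/12 = 0.325 kJ/s
D: 6.3/46 = 0.137 kJ/s

A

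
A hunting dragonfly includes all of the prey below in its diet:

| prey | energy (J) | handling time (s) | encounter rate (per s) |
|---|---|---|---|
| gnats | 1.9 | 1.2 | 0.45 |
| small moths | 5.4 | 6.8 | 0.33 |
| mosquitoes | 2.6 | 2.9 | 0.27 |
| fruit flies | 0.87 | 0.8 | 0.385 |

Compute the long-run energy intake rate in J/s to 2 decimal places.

0.75 J/s

Energy encountered per unit search time: 0.45×1.9 + 0.33×5.4 + 0.27×2.6 + 0.385×0.87 = 3.674 J/s.
Handling time per unit search time: 0.45×1.2 + 0.33×6.8 + 0.27×2.9 + 0.385×0.8 = 3.875.
Rate = 3.674/(1 + 3.875) = 0.7536 J/s.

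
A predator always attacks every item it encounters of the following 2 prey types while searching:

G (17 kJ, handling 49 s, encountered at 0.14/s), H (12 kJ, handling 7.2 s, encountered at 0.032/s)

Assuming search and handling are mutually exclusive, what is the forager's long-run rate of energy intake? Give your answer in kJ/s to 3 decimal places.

Energy encountered per unit search time: 0.14×17 + 0.032×12 = 2.764 kJ/s.
Handling time per unit search time: 0.14×49 + 0.032×7.2 = 7.09.
Rate = 2.764/(1 + 7.09) = 0.3416 kJ/s.

0.342 kJ/s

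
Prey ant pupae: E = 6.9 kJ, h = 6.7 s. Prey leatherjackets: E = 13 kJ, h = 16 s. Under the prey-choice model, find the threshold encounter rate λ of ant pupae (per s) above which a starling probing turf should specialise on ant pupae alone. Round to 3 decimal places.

At the threshold, the rate on ant pupae alone equals the profitability of leatherjackets: λ·6.9/(1 + λ·6.7) = 13/16 = 0.8125.
Rearranging, λ(6.9 − 0.8125×6.7) = 0.8125, so λ = 0.8125/1.456 = 0.5579 per s.

0.558 per s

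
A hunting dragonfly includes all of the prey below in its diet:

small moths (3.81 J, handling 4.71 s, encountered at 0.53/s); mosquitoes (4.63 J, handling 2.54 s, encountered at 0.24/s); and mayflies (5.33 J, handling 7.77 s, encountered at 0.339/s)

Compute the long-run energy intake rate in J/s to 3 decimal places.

0.733 J/s

R = Σλ_iE_i / (1 + Σλ_ih_i)
Numerator: 0.53×3.81 + 0.24×4.63 + 0.339×5.33 = 4.937
Denominator: 1 + 0.53×4.71 + 0.24×2.54 + 0.339×7.77 = 6.74
R = 4.937/6.74 = 0.7326 J/s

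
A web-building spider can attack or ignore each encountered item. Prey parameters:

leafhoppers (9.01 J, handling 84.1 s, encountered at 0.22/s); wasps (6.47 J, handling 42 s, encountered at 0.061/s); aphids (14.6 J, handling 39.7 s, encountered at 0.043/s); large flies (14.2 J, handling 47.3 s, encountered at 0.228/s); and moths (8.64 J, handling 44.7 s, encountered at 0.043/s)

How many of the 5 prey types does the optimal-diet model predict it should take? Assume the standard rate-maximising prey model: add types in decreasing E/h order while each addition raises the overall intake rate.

2

E/h in descending order: aphids 0.368, large flies 0.3, moths 0.193, wasps 0.154, leafhoppers 0.107 J/s. The optimal diet is the largest prefix of this list for which every included type satisfies E_i/h_i > R on the types above it.
Rate on top 1: 0.2319. large flies: 0.3 > 0.2319 → include.
Rate on top 2: 0.2865. moths: 0.193 < 0.2865 → exclude; stop.
Optimal diet: aphids, large flies — 2 of 5 types.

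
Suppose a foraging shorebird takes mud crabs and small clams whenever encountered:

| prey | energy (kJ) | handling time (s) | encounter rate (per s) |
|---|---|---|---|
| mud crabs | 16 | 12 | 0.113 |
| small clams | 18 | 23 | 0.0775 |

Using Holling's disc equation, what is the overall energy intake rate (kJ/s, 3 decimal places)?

Energy encountered per unit search time: 0.113×16 + 0.0775×18 = 3.203 kJ/s.
Handling time per unit search time: 0.113×12 + 0.0775×23 = 3.139.
Rate = 3.203/(1 + 3.139) = 0.774 kJ/s.

0.774 kJ/s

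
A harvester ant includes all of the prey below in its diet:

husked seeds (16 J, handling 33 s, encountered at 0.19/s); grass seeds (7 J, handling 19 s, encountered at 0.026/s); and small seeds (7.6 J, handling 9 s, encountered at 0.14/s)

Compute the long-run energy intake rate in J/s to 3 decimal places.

Energy encountered per unit search time: 0.19×16 + 0.026×7 + 0.14×7.6 = 4.286 J/s.
Handling time per unit search time: 0.19×33 + 0.026×19 + 0.14×9 = 8.024.
Rate = 4.286/(1 + 8.024) = 0.475 J/s.

0.475 J/s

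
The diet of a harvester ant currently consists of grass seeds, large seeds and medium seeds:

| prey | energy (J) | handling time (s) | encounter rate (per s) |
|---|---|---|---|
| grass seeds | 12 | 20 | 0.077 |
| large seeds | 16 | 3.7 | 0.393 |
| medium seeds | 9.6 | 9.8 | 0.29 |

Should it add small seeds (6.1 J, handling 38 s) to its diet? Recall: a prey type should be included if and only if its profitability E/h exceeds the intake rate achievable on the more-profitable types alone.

Intake rate on the current diet: R = (0.077×12 + 0.393×16 + 0.29×9.6) / (1 + 0.077×20 + 0.393×3.7 + 0.29×9.8) = 9.996/6.836 = 1.462 J/s.
small seeds: E/h = 6.1/38 = 0.1605 J/s.
0.1605 < 1.462, so adding small seeds would lower the average — exclude it.

No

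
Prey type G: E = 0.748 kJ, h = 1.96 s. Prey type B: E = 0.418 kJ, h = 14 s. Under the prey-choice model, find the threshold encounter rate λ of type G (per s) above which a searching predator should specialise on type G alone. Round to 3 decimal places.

0.043 per s

Drop type B once their profitability E₂/h₂ falls below the rate achievable on type G alone: E₂/h₂ = λE₁/(1 + λh₁).
Solve for λ: λE₁h₂ = E₂(1 + λh₁) → λ(E₁h₂ − E₂h₁) = E₂ → λ = E₂/(E₁h₂ − E₂h₁).
λ = 0.418/(0.748×14 − 0.418×1.96) = 0.418/9.653 = 0.0433 per s.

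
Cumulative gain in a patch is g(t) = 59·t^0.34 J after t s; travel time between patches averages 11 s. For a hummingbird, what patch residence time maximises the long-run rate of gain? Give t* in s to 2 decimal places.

5.67 s

Optimal t* satisfies g'(t*) = g(t*)/(T + t*).
g'(t) = 0.34·59·t^-0.66. Setting 0.34·59·t^-0.66 = 59·t^0.34/(11+t) gives 0.34(11+t) = t, so 0.66·t = 0.34×11.
t* = 0.34×11/0.66 = 5.667 s.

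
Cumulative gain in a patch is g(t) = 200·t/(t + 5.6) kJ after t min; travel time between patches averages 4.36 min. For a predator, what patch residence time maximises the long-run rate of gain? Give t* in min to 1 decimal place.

4.9 min

By the marginal value theorem, leave when the instantaneous gain rate g'(t) equals the habitat-wide average g(t)/(T + t).
g'(t) = 200·5.6/(t + 5.6)². Setting 200·5.6/(t+5.6)² = 200t/[(t+5.6)(4.36+t)] gives 5.6(4.36+t) = t(t+5.6), so t² = 5.6×4.36 = 24.42.
t* = √24.42 = 4.941 min.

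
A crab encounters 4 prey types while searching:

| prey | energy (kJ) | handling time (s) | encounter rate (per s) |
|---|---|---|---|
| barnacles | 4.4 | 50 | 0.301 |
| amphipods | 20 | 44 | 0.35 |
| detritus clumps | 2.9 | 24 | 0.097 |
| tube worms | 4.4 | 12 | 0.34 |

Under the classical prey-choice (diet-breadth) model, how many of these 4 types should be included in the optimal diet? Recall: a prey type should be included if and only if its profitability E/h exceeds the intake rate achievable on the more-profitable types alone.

Rank by E/h (kJ/s): amphipods 0.455, tube worms 0.367, detritus clumps 0.121, barnacles 0.088. Include each in turn until the next type's E/h falls below the running intake rate.
Rate on top 1: 0.4268. tube worms: 0.367 < 0.4268 → exclude; stop.
Optimal diet: amphipods — 1 of 4 types.

1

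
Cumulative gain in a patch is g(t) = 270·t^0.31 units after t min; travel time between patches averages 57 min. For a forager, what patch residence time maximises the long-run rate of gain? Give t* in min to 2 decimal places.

25.61 min

By the marginal value theorem, leave when the instantaneous gain rate g'(t) equals the habitat-wide average g(t)/(T + t).
g'(t) = 0.31·270·t^-0.69. Setting 0.31·270·t^-0.69 = 270·t^0.31/(57+t) gives 0.31(57+t) = t, so 0.69·t = 0.31×57.
t* = 0.31×57/0.69 = 25.61 min.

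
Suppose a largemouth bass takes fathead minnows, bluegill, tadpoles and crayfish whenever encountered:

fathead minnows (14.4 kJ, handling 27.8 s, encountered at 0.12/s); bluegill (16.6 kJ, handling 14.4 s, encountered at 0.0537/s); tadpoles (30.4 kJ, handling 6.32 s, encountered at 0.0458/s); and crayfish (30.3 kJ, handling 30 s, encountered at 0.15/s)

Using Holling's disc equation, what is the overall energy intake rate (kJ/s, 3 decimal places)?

0.864 kJ/s

R = Σλ_iE_i / (1 + Σλ_ih_i)
Numerator: 0.12×14.4 + 0.0537×16.6 + 0.0458×30.4 + 0.15×30.3 = 8.557
Denominator: 1 + 0.12×27.8 + 0.0537×14.4 + 0.0458×6.32 + 0.15×30 = 9.899
R = 8.557/9.899 = 0.8644 kJ/s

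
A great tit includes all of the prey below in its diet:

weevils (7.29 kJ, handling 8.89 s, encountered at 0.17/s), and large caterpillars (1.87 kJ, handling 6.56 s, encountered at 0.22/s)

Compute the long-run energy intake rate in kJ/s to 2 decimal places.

0.42 kJ/s

Energy encountered per unit search time: 0.17×7.29 + 0.22×1.87 = 1.651 kJ/s.
Handling time per unit search time: 0.17×8.89 + 0.22×6.56 = 2.955.
Rate = 1.651/(1 + 2.955) = 0.4174 kJ/s.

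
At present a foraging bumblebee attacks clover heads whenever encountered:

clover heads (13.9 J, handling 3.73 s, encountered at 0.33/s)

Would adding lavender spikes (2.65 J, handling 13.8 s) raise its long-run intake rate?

No

On clover heads alone, R = ΣλE/(1+Σλh) = 4.587/2.231 = 2.056 J/s.
lavender spikes: E/h = 2.65/13.8 = 0.192 J/s.
0.192 < 2.056, so adding lavender spikes would lower the average — exclude it.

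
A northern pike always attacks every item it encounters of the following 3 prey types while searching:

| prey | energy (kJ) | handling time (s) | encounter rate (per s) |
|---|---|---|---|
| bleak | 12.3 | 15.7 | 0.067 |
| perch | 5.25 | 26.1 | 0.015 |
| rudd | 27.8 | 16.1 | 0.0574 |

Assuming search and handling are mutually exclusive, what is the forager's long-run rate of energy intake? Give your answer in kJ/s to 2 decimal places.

0.74 kJ/s

Energy encountered per unit search time: 0.067×12.3 + 0.015×5.25 + 0.0574×27.8 = 2.499 kJ/s.
Handling time per unit search time: 0.067×15.7 + 0.015×26.1 + 0.0574×16.1 = 2.368.
Rate = 2.499/(1 + 2.368) = 0.742 kJ/s.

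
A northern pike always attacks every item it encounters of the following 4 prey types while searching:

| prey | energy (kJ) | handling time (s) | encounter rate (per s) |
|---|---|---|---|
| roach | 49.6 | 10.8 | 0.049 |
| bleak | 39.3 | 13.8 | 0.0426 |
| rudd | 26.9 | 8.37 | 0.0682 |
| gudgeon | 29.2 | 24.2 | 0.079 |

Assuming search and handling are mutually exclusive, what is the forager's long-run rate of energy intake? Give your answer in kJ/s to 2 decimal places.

1.79 kJ/s

R = Σλ_iE_i / (1 + Σλ_ih_i)
Numerator: 0.049×49.6 + 0.0426×39.3 + 0.0682×26.9 + 0.079×29.2 = 8.246
Denominator: 1 + 0.049×10.8 + 0.0426×13.8 + 0.0682×8.37 + 0.079×24.2 = 4.6
R = 8.246/4.6 = 1.793 kJ/s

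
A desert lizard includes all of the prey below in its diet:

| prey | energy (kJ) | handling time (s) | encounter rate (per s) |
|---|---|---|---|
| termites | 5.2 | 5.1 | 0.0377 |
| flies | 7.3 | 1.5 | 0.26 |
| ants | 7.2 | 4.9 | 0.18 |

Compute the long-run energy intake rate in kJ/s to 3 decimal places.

Energy encountered per unit search time: 0.0377×5.2 + 0.26×7.3 + 0.18×7.2 = 3.39 kJ/s.
Handling time per unit search time: 0.0377×5.1 + 0.26×1.5 + 0.18×4.9 = 1.464.
Rate = 3.39/(1 + 1.464) = 1.376 kJ/s.

1.376 kJ/s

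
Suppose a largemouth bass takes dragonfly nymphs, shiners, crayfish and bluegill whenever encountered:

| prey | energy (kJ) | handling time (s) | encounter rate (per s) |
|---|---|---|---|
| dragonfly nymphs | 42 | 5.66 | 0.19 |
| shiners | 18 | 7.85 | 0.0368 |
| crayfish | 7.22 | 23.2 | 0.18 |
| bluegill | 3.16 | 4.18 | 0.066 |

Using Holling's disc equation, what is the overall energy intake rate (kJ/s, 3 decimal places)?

R = Σλ_iE_i / (1 + Σλ_ih_i)
Numerator: 0.19×42 + 0.0368×18 + 0.18×7.22 + 0.066×3.16 = 10.15
Denominator: 1 + 0.19×5.66 + 0.0368×7.85 + 0.18×23.2 + 0.066×4.18 = 6.816
R = 10.15/6.816 = 1.489 kJ/s

1.489 kJ/s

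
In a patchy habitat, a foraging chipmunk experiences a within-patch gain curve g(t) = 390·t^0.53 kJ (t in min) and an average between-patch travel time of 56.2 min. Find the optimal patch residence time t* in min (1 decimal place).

63.4 min

Maximise g(t)/(T+t): set derivative to zero → g'(t)(T+t) = g(t).
g'(t) = 0.53·390·t^-0.47. Setting 0.53·390·t^-0.47 = 390·t^0.53/(56.2+t) gives 0.53(56.2+t) = t, so 0.47·t = 0.53×56.2.
t* = 0.53×56.2/0.47 = 63.37 min.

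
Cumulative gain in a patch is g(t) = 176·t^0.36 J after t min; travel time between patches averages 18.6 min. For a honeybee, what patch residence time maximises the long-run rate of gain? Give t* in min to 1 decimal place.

10.5 min

Optimal t* satisfies g'(t*) = g(t*)/(T + t*).
g'(t) = 0.36·176·t^-0.64. Setting 0.36·176·t^-0.64 = 176·t^0.36/(18.6+t) gives 0.36(18.6+t) = t, so 0.64·t = 0.36×18.6.
t* = 0.36×18.6/0.64 = 10.46 min.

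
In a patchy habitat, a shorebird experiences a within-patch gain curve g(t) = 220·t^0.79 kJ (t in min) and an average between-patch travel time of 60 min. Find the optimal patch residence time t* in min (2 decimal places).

225.71 min

Optimal t* satisfies g'(t*) = g(t*)/(T + t*).
g'(t) = 0.79·220·t^-0.21. Setting 0.79·220·t^-0.21 = 220·t^0.79/(60+t) gives 0.79(60+t) = t, so 0.21·t = 0.79×60.
t* = 0.79×60/0.21 = 225.7 min.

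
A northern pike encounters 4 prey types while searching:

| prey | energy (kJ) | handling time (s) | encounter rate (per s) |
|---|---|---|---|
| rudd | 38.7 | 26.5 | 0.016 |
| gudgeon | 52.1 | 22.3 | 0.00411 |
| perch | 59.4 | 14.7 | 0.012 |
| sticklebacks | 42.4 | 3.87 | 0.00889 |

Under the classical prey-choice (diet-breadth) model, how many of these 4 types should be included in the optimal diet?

Profitabilities (E/h, kJ/s): sticklebacks 11, perch 4.04, gudgeon 2.34, rudd 1.46. Add prey in this order while the next type's profitability exceeds the intake rate on those already taken.
Rate on top 1: 0.3644. perch: 4.04 > 0.3644 → include.
Rate on top 2: 0.9. gudgeon: 2.34 > 0.9 → include.
Rate on top 3: 1.001. rudd: 1.46 > 1.001 → include.
Optimal diet: sticklebacks, perch, gudgeon, rudd — 4 of 4 types.

4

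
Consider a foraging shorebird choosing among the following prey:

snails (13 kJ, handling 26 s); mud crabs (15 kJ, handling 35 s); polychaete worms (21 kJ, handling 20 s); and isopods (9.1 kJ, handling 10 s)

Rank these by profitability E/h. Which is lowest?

Profitability E/h (kJ/s): snails = 13/26 = 0.5, mud crabs = 15/35 = 0.429, polychaete worms = 21/20 = 1.05, isopods = 9.1/10 = 0.91.
Ranked: polychaete worms > isopods > snails > mud crabs.

mud crabs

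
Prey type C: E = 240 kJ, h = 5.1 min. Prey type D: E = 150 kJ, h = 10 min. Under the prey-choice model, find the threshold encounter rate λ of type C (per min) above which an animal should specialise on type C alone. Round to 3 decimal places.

0.092 per min

At the threshold, the rate on type C alone equals the profitability of type D: λ·240/(1 + λ·5.1) = 150/10 = 15.
Rearranging, λ(240 − 15×5.1) = 15, so λ = 15/163.5 = 0.09174 per min.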